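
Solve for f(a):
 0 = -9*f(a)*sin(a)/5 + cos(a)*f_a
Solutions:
 f(a) = C1/cos(a)^(9/5)


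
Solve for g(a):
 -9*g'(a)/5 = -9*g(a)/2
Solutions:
 g(a) = C1*exp(5*a/2)


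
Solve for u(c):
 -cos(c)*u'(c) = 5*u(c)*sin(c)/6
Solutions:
 u(c) = C1*cos(c)^(5/6)


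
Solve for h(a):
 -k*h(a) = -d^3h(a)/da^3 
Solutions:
 h(a) = C1*exp(a*k^(1/3)) + C2*exp(a*k^(1/3)*(-1 + sqrt(3)*I)/2) + C3*exp(-a*k^(1/3)*(1 + sqrt(3)*I)/2)


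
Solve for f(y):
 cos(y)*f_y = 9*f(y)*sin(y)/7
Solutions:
 f(y) = C1/cos(y)^(9/7)


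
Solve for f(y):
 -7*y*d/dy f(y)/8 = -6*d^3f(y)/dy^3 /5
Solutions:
 f(y) = C1 + Integral(C2*airyai(35^(1/3)*6^(2/3)*y/12) + C3*airybi(35^(1/3)*6^(2/3)*y/12), y)


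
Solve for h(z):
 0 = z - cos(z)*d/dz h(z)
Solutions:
 h(z) = C1 + Integral(z/cos(z), z)


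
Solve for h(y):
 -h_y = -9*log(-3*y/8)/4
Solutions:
 h(y) = C1 + 9*y*log(-y)/4 + 9*y*(-3*log(2) - 1 + log(3))/4


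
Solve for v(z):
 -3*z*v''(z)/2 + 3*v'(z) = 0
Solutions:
 v(z) = C1 + C2*z^3


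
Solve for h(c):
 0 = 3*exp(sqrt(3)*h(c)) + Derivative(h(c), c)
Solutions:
 h(c) = sqrt(3)*(2*log(1/(C1 + 3*c)) - log(3))/6


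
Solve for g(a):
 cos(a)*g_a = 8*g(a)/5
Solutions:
 g(a) = C1*(sin(a) + 1)^(4/5)/(sin(a) - 1)^(4/5)


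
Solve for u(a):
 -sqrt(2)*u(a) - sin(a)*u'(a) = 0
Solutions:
 u(a) = C1*(cos(a) + 1)^(sqrt(2)/2)/(cos(a) - 1)^(sqrt(2)/2)


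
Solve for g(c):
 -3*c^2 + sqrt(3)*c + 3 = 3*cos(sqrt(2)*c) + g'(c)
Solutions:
 g(c) = C1 - c^3 + sqrt(3)*c^2/2 + 3*c - 3*sqrt(2)*sin(sqrt(2)*c)/2


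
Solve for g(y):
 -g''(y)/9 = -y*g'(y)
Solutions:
 g(y) = C1 + C2*erfi(3*sqrt(2)*y/2)


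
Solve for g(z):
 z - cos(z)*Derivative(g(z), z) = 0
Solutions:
 g(z) = C1 + Integral(z/cos(z), z)


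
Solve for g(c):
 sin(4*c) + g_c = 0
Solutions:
 g(c) = C1 + cos(4*c)/4


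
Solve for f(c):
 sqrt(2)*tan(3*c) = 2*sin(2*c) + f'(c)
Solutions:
 f(c) = C1 - sqrt(2)*log(cos(3*c))/3 + cos(2*c)


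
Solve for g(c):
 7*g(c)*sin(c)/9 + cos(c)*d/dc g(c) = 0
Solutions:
 g(c) = C1*cos(c)^(7/9)


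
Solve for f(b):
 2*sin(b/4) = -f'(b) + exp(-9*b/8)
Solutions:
 f(b) = C1 + 8*cos(b/4) - 8*exp(-9*b/8)/9


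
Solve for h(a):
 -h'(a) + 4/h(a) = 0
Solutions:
 h(a) = -sqrt(C1 + 8*a)
 h(a) = sqrt(C1 + 8*a)


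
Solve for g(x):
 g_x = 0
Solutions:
 g(x) = C1


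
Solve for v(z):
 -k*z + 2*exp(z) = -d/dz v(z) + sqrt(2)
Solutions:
 v(z) = C1 + k*z^2/2 + sqrt(2)*z - 2*exp(z)


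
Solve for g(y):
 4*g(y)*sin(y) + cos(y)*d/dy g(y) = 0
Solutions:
 g(y) = C1*cos(y)^4


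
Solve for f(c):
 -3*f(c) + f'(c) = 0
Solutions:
 f(c) = C1*exp(3*c)


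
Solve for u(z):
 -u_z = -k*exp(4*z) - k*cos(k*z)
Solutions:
 u(z) = C1 + k*exp(4*z)/4 + sin(k*z)


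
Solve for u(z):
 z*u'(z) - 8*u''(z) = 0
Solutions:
 u(z) = C1 + C2*erfi(z/4)


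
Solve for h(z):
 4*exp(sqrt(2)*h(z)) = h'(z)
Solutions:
 h(z) = sqrt(2)*(2*log(-1/(C1 + 4*z)) - log(2))/4


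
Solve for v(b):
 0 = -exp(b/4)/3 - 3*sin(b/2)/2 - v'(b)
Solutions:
 v(b) = C1 - 4*exp(b/4)/3 + 3*cos(b/2)


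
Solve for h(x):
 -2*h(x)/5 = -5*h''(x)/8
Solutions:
 h(x) = C1*exp(-4*x/5) + C2*exp(4*x/5)


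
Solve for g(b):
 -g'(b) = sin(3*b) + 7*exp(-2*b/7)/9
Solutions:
 g(b) = C1 + cos(3*b)/3 + 49*exp(-2*b/7)/18


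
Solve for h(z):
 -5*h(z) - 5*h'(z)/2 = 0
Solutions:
 h(z) = C1*exp(-2*z)


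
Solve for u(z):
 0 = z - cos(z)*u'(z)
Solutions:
 u(z) = C1 + Integral(z/cos(z), z)


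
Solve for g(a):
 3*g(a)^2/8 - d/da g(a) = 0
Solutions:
 g(a) = -8/(C1 + 3*a)


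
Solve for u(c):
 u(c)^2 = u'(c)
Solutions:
 u(c) = -1/(C1 + c)


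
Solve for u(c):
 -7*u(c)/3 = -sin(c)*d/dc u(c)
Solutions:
 u(c) = C1*(cos(c) - 1)^(7/6)/(cos(c) + 1)^(7/6)


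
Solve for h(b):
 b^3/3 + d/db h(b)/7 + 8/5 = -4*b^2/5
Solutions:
 h(b) = C1 - 7*b^4/12 - 28*b^3/15 - 56*b/5


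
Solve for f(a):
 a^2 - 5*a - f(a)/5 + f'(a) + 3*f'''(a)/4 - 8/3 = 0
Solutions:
 f(a) = C1*exp(10^(1/3)*a*(-5^(1/3)*(9 + sqrt(481))^(1/3) + 10*2^(1/3)/(9 + sqrt(481))^(1/3))/30)*sin(10^(1/3)*sqrt(3)*a*(10*2^(1/3)/(9 + sqrt(481))^(1/3) + 5^(1/3)*(9 + sqrt(481))^(1/3))/30) + C2*exp(10^(1/3)*a*(-5^(1/3)*(9 + sqrt(481))^(1/3) + 10*2^(1/3)/(9 + sqrt(481))^(1/3))/30)*cos(10^(1/3)*sqrt(3)*a*(10*2^(1/3)/(9 + sqrt(481))^(1/3) + 5^(1/3)*(9 + sqrt(481))^(1/3))/30) + C3*exp(-10^(1/3)*a*(-5^(1/3)*(9 + sqrt(481))^(1/3) + 10*2^(1/3)/(9 + sqrt(481))^(1/3))/15) + 5*a^2 + 25*a + 335/3


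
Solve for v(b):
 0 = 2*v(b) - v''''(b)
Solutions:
 v(b) = C1*exp(-2^(1/4)*b) + C2*exp(2^(1/4)*b) + C3*sin(2^(1/4)*b) + C4*cos(2^(1/4)*b)


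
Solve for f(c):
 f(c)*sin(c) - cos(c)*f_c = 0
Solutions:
 f(c) = C1/cos(c)


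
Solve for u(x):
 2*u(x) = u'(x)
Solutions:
 u(x) = C1*exp(2*x)


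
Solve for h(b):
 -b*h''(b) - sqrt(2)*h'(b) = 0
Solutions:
 h(b) = C1 + C2*b^(1 - sqrt(2))


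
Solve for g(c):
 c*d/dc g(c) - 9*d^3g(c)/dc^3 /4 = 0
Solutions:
 g(c) = C1 + Integral(C2*airyai(2^(2/3)*3^(1/3)*c/3) + C3*airybi(2^(2/3)*3^(1/3)*c/3), c)


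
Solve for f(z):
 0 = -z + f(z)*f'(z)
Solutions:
 f(z) = -sqrt(C1 + z^2)
 f(z) = sqrt(C1 + z^2)


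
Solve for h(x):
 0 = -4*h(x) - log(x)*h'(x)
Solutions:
 h(x) = C1*exp(-4*li(x))


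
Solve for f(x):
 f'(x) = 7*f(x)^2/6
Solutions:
 f(x) = -6/(C1 + 7*x)


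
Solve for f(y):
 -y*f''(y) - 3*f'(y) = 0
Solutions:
 f(y) = C1 + C2/y^2


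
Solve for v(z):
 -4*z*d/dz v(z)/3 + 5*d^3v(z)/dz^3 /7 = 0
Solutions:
 v(z) = C1 + Integral(C2*airyai(15^(2/3)*28^(1/3)*z/15) + C3*airybi(15^(2/3)*28^(1/3)*z/15), z)


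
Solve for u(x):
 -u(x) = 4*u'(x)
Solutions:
 u(x) = C1*exp(-x/4)


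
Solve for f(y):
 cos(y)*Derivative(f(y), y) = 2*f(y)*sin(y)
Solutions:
 f(y) = C1/cos(y)^2


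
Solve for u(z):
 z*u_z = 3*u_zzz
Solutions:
 u(z) = C1 + Integral(C2*airyai(3^(2/3)*z/3) + C3*airybi(3^(2/3)*z/3), z)


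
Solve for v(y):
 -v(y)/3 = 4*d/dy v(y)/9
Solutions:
 v(y) = C1*exp(-3*y/4)


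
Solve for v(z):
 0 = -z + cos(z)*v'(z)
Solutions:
 v(z) = C1 + Integral(z/cos(z), z)


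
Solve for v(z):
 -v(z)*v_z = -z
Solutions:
 v(z) = -sqrt(C1 + z^2)
 v(z) = sqrt(C1 + z^2)


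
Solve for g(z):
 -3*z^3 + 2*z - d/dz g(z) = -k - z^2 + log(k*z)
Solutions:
 g(z) = C1 - 3*z^4/4 + z^3/3 + z^2 + z*(k + 1) - z*log(k*z)


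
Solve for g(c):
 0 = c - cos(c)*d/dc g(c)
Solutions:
 g(c) = C1 + Integral(c/cos(c), c)


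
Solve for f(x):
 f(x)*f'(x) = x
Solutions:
 f(x) = -sqrt(C1 + x^2)
 f(x) = sqrt(C1 + x^2)


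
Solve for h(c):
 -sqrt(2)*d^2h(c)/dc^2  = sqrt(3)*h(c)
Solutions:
 h(c) = C1*sin(2^(3/4)*3^(1/4)*c/2) + C2*cos(2^(3/4)*3^(1/4)*c/2)


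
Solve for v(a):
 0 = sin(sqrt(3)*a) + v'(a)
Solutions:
 v(a) = C1 + sqrt(3)*cos(sqrt(3)*a)/3


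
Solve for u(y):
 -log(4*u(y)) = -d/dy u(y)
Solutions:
 -Integral(1/(log(_y) + 2*log(2)), (_y, u(y))) = C1 - y


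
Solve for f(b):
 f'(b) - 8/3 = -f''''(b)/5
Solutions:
 f(b) = C1 + C4*exp(-5^(1/3)*b) + 8*b/3 + (C2*sin(sqrt(3)*5^(1/3)*b/2) + C3*cos(sqrt(3)*5^(1/3)*b/2))*exp(5^(1/3)*b/2)


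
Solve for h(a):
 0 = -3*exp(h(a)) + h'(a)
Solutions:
 h(a) = log(-1/(C1 + 3*a))


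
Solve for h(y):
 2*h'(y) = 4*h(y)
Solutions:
 h(y) = C1*exp(2*y)


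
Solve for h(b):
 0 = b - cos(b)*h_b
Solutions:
 h(b) = C1 + Integral(b/cos(b), b)


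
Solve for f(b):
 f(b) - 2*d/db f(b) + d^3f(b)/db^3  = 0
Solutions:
 f(b) = C1*exp(b) + C2*exp(b*(-1 + sqrt(5))/2) + C3*exp(-b*(1 + sqrt(5))/2)


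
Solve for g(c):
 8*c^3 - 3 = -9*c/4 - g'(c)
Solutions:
 g(c) = C1 - 2*c^4 - 9*c^2/8 + 3*c


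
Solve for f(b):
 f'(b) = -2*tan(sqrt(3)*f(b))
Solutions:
 f(b) = sqrt(3)*(pi - asin(C1*exp(-2*sqrt(3)*b)))/3
 f(b) = sqrt(3)*asin(C1*exp(-2*sqrt(3)*b))/3


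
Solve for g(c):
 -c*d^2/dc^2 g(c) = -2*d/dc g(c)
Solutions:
 g(c) = C1 + C2*c^3


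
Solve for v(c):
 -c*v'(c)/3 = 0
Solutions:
 v(c) = C1


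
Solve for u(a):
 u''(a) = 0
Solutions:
 u(a) = C1 + C2*a


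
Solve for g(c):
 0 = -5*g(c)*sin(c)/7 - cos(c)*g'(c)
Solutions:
 g(c) = C1*cos(c)^(5/7)


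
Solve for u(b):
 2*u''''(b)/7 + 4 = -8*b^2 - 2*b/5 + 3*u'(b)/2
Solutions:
 u(b) = C1 + C4*exp(42^(1/3)*b/2) + 16*b^3/9 + 2*b^2/15 + 8*b/3 + (C2*sin(14^(1/3)*3^(5/6)*b/4) + C3*cos(14^(1/3)*3^(5/6)*b/4))*exp(-42^(1/3)*b/4)


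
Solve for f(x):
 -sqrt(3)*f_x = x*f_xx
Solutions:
 f(x) = C1 + C2*x^(1 - sqrt(3))


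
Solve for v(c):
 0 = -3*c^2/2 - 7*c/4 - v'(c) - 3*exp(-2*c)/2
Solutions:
 v(c) = C1 - c^3/2 - 7*c^2/8 + 3*exp(-2*c)/4


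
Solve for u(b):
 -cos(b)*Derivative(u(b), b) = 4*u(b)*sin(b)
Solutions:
 u(b) = C1*cos(b)^4


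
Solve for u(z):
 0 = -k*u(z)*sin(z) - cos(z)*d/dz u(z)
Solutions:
 u(z) = C1*exp(k*log(cos(z)))


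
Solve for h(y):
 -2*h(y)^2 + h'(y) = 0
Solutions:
 h(y) = -1/(C1 + 2*y)


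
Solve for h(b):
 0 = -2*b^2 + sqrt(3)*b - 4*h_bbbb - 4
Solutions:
 h(b) = C1 + C2*b + C3*b^2 + C4*b^3 - b^6/720 + sqrt(3)*b^5/480 - b^4/24


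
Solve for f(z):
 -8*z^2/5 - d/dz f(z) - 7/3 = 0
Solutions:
 f(z) = C1 - 8*z^3/15 - 7*z/3


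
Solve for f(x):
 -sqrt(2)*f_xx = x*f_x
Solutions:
 f(x) = C1 + C2*erf(2^(1/4)*x/2)


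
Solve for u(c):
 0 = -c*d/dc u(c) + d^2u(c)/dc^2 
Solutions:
 u(c) = C1 + C2*erfi(sqrt(2)*c/2)


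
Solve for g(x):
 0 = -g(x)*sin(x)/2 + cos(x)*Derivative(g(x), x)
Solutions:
 g(x) = C1/sqrt(cos(x))


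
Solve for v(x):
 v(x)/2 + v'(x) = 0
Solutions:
 v(x) = C1*exp(-x/2)


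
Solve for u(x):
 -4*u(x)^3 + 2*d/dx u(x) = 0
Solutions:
 u(x) = -sqrt(2)*sqrt(-1/(C1 + 2*x))/2
 u(x) = sqrt(2)*sqrt(-1/(C1 + 2*x))/2


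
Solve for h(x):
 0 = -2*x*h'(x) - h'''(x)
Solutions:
 h(x) = C1 + Integral(C2*airyai(-2^(1/3)*x) + C3*airybi(-2^(1/3)*x), x)


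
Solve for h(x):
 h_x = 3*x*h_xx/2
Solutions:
 h(x) = C1 + C2*x^(5/3)


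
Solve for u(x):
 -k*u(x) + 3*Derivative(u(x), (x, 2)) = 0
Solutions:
 u(x) = C1*exp(-sqrt(3)*sqrt(k)*x/3) + C2*exp(sqrt(3)*sqrt(k)*x/3)


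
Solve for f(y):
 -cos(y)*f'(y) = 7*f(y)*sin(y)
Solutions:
 f(y) = C1*cos(y)^7


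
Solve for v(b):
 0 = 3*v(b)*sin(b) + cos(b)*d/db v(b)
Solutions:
 v(b) = C1*cos(b)^3


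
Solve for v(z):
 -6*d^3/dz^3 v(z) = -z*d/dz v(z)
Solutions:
 v(z) = C1 + Integral(C2*airyai(6^(2/3)*z/6) + C3*airybi(6^(2/3)*z/6), z)


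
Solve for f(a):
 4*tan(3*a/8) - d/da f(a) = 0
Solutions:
 f(a) = C1 - 32*log(cos(3*a/8))/3


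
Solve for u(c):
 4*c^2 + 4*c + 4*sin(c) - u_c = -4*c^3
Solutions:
 u(c) = C1 + c^4 + 4*c^3/3 + 2*c^2 - 4*cos(c)


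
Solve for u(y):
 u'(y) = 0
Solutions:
 u(y) = C1


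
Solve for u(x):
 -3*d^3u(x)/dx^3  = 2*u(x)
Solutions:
 u(x) = C3*exp(-2^(1/3)*3^(2/3)*x/3) + (C1*sin(2^(1/3)*3^(1/6)*x/2) + C2*cos(2^(1/3)*3^(1/6)*x/2))*exp(2^(1/3)*3^(2/3)*x/6)


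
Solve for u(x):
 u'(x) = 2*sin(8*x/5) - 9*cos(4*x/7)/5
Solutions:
 u(x) = C1 - 63*sin(4*x/7)/20 - 5*cos(8*x/5)/4


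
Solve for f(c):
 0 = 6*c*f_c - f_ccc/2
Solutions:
 f(c) = C1 + Integral(C2*airyai(12^(1/3)*c) + C3*airybi(12^(1/3)*c), c)


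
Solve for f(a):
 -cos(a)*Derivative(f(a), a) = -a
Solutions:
 f(a) = C1 + Integral(a/cos(a), a)


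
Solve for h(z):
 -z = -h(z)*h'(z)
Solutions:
 h(z) = -sqrt(C1 + z^2)
 h(z) = sqrt(C1 + z^2)


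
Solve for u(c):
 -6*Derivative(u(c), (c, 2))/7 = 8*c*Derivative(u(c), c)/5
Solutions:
 u(c) = C1 + C2*erf(sqrt(210)*c/15)


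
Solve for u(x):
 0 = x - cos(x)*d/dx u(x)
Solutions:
 u(x) = C1 + Integral(x/cos(x), x)


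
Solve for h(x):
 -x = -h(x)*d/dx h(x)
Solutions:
 h(x) = -sqrt(C1 + x^2)
 h(x) = sqrt(C1 + x^2)


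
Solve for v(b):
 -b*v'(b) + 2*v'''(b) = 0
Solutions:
 v(b) = C1 + Integral(C2*airyai(2^(2/3)*b/2) + C3*airybi(2^(2/3)*b/2), b)


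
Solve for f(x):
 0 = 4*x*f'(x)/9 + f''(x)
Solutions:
 f(x) = C1 + C2*erf(sqrt(2)*x/3)


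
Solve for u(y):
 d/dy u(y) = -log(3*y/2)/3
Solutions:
 u(y) = C1 - y*log(y)/3 - y*log(3)/3 + y*log(2)/3 + y/3


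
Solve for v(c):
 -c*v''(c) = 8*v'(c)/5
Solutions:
 v(c) = C1 + C2/c^(3/5)


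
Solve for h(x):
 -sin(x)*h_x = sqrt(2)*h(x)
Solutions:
 h(x) = C1*(cos(x) + 1)^(sqrt(2)/2)/(cos(x) - 1)^(sqrt(2)/2)


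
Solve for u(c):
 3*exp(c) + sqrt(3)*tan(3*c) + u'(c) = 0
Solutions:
 u(c) = C1 - 3*exp(c) + sqrt(3)*log(cos(3*c))/3


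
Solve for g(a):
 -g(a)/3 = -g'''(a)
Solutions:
 g(a) = C3*exp(3^(2/3)*a/3) + (C1*sin(3^(1/6)*a/2) + C2*cos(3^(1/6)*a/2))*exp(-3^(2/3)*a/6)


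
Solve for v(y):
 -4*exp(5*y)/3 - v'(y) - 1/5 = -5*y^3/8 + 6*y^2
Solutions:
 v(y) = C1 + 5*y^4/32 - 2*y^3 - y/5 - 4*exp(5*y)/15


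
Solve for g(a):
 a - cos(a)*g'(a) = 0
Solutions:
 g(a) = C1 + Integral(a/cos(a), a)


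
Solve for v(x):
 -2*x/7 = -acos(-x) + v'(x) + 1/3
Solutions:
 v(x) = C1 - x^2/7 + x*acos(-x) - x/3 + sqrt(1 - x^2)


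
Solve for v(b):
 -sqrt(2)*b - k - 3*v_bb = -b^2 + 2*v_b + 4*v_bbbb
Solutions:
 v(b) = C1 + C4*exp(-b/2) + b^3/6 - 3*b^2/4 - sqrt(2)*b^2/4 - b*k/2 + 3*sqrt(2)*b/4 + 9*b/4 + (C2*sin(sqrt(15)*b/4) + C3*cos(sqrt(15)*b/4))*exp(b/4)


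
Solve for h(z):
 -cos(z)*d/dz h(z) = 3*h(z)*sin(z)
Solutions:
 h(z) = C1*cos(z)^3


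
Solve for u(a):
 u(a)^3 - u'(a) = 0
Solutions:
 u(a) = -sqrt(2)*sqrt(-1/(C1 + a))/2
 u(a) = sqrt(2)*sqrt(-1/(C1 + a))/2


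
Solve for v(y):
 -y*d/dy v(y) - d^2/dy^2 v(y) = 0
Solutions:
 v(y) = C1 + C2*erf(sqrt(2)*y/2)


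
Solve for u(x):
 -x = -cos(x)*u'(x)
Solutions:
 u(x) = C1 + Integral(x/cos(x), x)


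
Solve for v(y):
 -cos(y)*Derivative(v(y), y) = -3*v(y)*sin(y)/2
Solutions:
 v(y) = C1/cos(y)^(3/2)


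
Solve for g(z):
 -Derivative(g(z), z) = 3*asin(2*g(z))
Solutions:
 Integral(1/asin(2*_y), (_y, g(z))) = C1 - 3*z


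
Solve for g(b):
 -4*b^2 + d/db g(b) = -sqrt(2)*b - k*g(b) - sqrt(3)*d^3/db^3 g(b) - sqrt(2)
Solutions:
 g(b) = C1*exp(b*(-2^(2/3)*3^(1/6)*(9*k + sqrt(81*k^2 + 4*sqrt(3)))^(1/3) + 2*6^(1/3)/(9*k + sqrt(81*k^2 + 4*sqrt(3)))^(1/3))/6) + C2*exp(b*(2^(2/3)*3^(1/6)*(9*k + sqrt(81*k^2 + 4*sqrt(3)))^(1/3) - 6^(2/3)*I*(9*k + sqrt(81*k^2 + 4*sqrt(3)))^(1/3) + 16*sqrt(3)/((9*k + sqrt(81*k^2 + 4*sqrt(3)))^(1/3)*(-2^(2/3)*3^(1/6) + 6^(2/3)*I)))/12) + C3*exp(b*(2^(2/3)*3^(1/6)*(9*k + sqrt(81*k^2 + 4*sqrt(3)))^(1/3) + 6^(2/3)*I*(9*k + sqrt(81*k^2 + 4*sqrt(3)))^(1/3) - 16*sqrt(3)/((9*k + sqrt(81*k^2 + 4*sqrt(3)))^(1/3)*(2^(2/3)*3^(1/6) + 6^(2/3)*I)))/12) + 4*b^2/k - sqrt(2)*b/k - 8*b/k^2 - sqrt(2)/k + sqrt(2)/k^2 + 8/k^3


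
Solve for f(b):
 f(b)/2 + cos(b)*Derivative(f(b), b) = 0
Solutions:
 f(b) = C1*(sin(b) - 1)^(1/4)/(sin(b) + 1)^(1/4)


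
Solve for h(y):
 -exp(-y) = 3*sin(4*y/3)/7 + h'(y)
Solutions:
 h(y) = C1 + 9*cos(4*y/3)/28 + exp(-y)


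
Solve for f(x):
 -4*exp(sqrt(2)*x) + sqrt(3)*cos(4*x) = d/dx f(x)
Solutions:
 f(x) = C1 - 2*sqrt(2)*exp(sqrt(2)*x) + sqrt(3)*sin(4*x)/4


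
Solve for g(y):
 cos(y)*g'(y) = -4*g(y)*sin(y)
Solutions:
 g(y) = C1*cos(y)^4


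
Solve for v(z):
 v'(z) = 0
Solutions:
 v(z) = C1


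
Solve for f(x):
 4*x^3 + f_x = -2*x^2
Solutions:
 f(x) = C1 - x^4 - 2*x^3/3


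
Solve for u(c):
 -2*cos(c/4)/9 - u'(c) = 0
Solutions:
 u(c) = C1 - 8*sin(c/4)/9


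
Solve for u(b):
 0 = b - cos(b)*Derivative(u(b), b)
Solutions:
 u(b) = C1 + Integral(b/cos(b), b)


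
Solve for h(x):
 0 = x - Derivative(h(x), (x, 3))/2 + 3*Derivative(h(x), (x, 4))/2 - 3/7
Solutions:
 h(x) = C1 + C2*x + C3*x^2 + C4*exp(x/3) + x^4/12 + 6*x^3/7


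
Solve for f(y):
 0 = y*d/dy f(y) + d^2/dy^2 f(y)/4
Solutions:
 f(y) = C1 + C2*erf(sqrt(2)*y)


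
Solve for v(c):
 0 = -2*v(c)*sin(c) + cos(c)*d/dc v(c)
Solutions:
 v(c) = C1/cos(c)^2


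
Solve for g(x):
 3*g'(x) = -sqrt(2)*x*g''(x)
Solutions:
 g(x) = C1 + C2*x^(1 - 3*sqrt(2)/2)


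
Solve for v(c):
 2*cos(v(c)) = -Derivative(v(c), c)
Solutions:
 v(c) = pi - asin((C1 + exp(4*c))/(C1 - exp(4*c)))
 v(c) = asin((C1 + exp(4*c))/(C1 - exp(4*c)))


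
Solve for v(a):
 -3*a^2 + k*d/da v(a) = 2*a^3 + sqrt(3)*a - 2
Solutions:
 v(a) = C1 + a^4/(2*k) + a^3/k + sqrt(3)*a^2/(2*k) - 2*a/k


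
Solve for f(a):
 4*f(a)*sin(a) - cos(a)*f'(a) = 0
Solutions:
 f(a) = C1/cos(a)^4


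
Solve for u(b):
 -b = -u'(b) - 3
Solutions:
 u(b) = C1 + b^2/2 - 3*b


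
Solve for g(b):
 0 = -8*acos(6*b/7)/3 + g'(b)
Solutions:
 g(b) = C1 + 8*b*acos(6*b/7)/3 - 4*sqrt(49 - 36*b^2)/9


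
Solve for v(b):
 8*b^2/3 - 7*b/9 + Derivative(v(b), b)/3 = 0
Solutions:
 v(b) = C1 - 8*b^3/3 + 7*b^2/6


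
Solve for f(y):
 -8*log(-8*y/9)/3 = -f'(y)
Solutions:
 f(y) = C1 + 8*y*log(-y)/3 + y*(-16*log(3)/3 - 8/3 + 8*log(2))


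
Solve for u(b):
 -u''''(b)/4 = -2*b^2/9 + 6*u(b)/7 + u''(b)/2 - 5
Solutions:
 u(b) = 7*b^2/27 + (C1*sin(14^(3/4)*3^(1/4)*b*cos(atan(sqrt(119)/7)/2)/7) + C2*cos(14^(3/4)*3^(1/4)*b*cos(atan(sqrt(119)/7)/2)/7))*exp(-14^(3/4)*3^(1/4)*b*sin(atan(sqrt(119)/7)/2)/7) + (C3*sin(14^(3/4)*3^(1/4)*b*cos(atan(sqrt(119)/7)/2)/7) + C4*cos(14^(3/4)*3^(1/4)*b*cos(atan(sqrt(119)/7)/2)/7))*exp(14^(3/4)*3^(1/4)*b*sin(atan(sqrt(119)/7)/2)/7) + 448/81


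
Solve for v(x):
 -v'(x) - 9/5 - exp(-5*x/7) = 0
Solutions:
 v(x) = C1 - 9*x/5 + 7*exp(-5*x/7)/5


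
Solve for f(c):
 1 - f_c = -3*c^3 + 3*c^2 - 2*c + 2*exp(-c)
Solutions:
 f(c) = C1 + 3*c^4/4 - c^3 + c^2 + c + 2*exp(-c)


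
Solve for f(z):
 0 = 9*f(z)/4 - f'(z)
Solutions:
 f(z) = C1*exp(9*z/4)


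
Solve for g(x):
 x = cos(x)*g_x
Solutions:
 g(x) = C1 + Integral(x/cos(x), x)


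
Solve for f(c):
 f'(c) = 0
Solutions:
 f(c) = C1


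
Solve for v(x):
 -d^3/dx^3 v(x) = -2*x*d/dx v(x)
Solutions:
 v(x) = C1 + Integral(C2*airyai(2^(1/3)*x) + C3*airybi(2^(1/3)*x), x)


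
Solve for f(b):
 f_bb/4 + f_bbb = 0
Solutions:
 f(b) = C1 + C2*b + C3*exp(-b/4)


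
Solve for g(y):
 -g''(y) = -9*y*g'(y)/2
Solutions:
 g(y) = C1 + C2*erfi(3*y/2)


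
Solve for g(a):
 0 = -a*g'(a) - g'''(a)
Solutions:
 g(a) = C1 + Integral(C2*airyai(-a) + C3*airybi(-a), a)


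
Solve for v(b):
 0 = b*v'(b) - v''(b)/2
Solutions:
 v(b) = C1 + C2*erfi(b)


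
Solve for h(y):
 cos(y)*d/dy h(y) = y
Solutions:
 h(y) = C1 + Integral(y/cos(y), y)


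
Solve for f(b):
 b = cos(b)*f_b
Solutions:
 f(b) = C1 + Integral(b/cos(b), b)


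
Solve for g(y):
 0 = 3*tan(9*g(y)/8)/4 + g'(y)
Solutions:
 g(y) = -8*asin(C1*exp(-27*y/32))/9 + 8*pi/9
 g(y) = 8*asin(C1*exp(-27*y/32))/9


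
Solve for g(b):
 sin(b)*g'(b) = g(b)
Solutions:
 g(b) = C1*sqrt(cos(b) - 1)/sqrt(cos(b) + 1)


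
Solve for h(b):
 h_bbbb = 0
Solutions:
 h(b) = C1 + C2*b + C3*b^2 + C4*b^3


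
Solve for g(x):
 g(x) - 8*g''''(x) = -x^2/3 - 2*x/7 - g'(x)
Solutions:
 g(x) = C1*exp(x*(-2^(2/3)*(47 + 3*sqrt(249))^(1/3) + 4*2^(1/3)/(47 + 3*sqrt(249))^(1/3) + 4)/24)*sin(2^(1/3)*sqrt(3)*x*(4/(47 + 3*sqrt(249))^(1/3) + 2^(1/3)*(47 + 3*sqrt(249))^(1/3))/24) + C2*exp(x*(-2^(2/3)*(47 + 3*sqrt(249))^(1/3) + 4*2^(1/3)/(47 + 3*sqrt(249))^(1/3) + 4)/24)*cos(2^(1/3)*sqrt(3)*x*(4/(47 + 3*sqrt(249))^(1/3) + 2^(1/3)*(47 + 3*sqrt(249))^(1/3))/24) + C3*exp(-x/2) + C4*exp(x*(-4*2^(1/3)/(47 + 3*sqrt(249))^(1/3) + 2 + 2^(2/3)*(47 + 3*sqrt(249))^(1/3))/12) - x^2/3 + 8*x/21 - 8/21


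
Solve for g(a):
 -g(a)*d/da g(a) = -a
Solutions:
 g(a) = -sqrt(C1 + a^2)
 g(a) = sqrt(C1 + a^2)


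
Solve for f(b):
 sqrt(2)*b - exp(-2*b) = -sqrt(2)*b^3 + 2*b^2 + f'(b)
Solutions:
 f(b) = C1 + sqrt(2)*b^4/4 - 2*b^3/3 + sqrt(2)*b^2/2 + exp(-2*b)/2


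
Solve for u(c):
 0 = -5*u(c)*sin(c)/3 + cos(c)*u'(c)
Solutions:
 u(c) = C1/cos(c)^(5/3)


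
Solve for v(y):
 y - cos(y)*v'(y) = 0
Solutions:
 v(y) = C1 + Integral(y/cos(y), y)


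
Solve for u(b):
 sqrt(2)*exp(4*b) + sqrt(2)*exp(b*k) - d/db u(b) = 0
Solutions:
 u(b) = C1 + sqrt(2)*exp(4*b)/4 + sqrt(2)*exp(b*k)/k


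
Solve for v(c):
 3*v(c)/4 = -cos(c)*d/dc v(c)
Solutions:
 v(c) = C1*(sin(c) - 1)^(3/8)/(sin(c) + 1)^(3/8)


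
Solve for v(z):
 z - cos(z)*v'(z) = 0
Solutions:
 v(z) = C1 + Integral(z/cos(z), z)


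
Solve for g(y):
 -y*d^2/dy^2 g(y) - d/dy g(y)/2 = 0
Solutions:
 g(y) = C1 + C2*sqrt(y)


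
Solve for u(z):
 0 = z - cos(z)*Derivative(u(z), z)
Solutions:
 u(z) = C1 + Integral(z/cos(z), z)


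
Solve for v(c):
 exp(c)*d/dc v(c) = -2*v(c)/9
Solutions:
 v(c) = C1*exp(2*exp(-c)/9)


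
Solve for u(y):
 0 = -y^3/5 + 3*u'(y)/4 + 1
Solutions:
 u(y) = C1 + y^4/15 - 4*y/3


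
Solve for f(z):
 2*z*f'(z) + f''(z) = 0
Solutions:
 f(z) = C1 + C2*erf(z)


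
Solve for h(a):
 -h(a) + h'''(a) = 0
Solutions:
 h(a) = C3*exp(a) + (C1*sin(sqrt(3)*a/2) + C2*cos(sqrt(3)*a/2))*exp(-a/2)


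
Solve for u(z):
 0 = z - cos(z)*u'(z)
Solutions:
 u(z) = C1 + Integral(z/cos(z), z)


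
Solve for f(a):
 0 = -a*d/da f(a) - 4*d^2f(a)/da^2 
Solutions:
 f(a) = C1 + C2*erf(sqrt(2)*a/4)


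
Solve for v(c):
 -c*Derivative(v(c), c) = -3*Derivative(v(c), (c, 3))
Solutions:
 v(c) = C1 + Integral(C2*airyai(3^(2/3)*c/3) + C3*airybi(3^(2/3)*c/3), c)


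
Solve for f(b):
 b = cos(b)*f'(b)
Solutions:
 f(b) = C1 + Integral(b/cos(b), b)


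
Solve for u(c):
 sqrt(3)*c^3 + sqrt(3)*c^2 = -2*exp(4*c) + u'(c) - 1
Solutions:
 u(c) = C1 + sqrt(3)*c^4/4 + sqrt(3)*c^3/3 + c + exp(4*c)/2


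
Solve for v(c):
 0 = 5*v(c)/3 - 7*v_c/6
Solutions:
 v(c) = C1*exp(10*c/7)


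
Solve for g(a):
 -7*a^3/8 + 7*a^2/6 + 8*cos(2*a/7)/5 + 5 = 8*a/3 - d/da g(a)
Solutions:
 g(a) = C1 + 7*a^4/32 - 7*a^3/18 + 4*a^2/3 - 5*a - 28*sin(2*a/7)/5


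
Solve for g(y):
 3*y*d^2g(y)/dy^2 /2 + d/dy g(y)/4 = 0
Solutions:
 g(y) = C1 + C2*y^(5/6)


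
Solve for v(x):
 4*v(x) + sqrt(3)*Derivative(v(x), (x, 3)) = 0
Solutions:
 v(x) = C3*exp(-2^(2/3)*3^(5/6)*x/3) + (C1*sin(2^(2/3)*3^(1/3)*x/2) + C2*cos(2^(2/3)*3^(1/3)*x/2))*exp(2^(2/3)*3^(5/6)*x/6)


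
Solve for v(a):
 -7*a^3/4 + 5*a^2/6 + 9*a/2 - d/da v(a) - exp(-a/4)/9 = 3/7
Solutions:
 v(a) = C1 - 7*a^4/16 + 5*a^3/18 + 9*a^2/4 - 3*a/7 + 4*exp(-a/4)/9


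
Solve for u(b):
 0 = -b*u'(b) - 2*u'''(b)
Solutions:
 u(b) = C1 + Integral(C2*airyai(-2^(2/3)*b/2) + C3*airybi(-2^(2/3)*b/2), b)


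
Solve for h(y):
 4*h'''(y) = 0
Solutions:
 h(y) = C1 + C2*y + C3*y^2


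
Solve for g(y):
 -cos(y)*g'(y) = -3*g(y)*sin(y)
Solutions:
 g(y) = C1/cos(y)^3


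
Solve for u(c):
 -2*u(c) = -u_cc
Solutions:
 u(c) = C1*exp(-sqrt(2)*c) + C2*exp(sqrt(2)*c)


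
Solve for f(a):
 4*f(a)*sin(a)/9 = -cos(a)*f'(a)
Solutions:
 f(a) = C1*cos(a)^(4/9)


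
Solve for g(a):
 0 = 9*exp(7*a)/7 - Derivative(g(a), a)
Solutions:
 g(a) = C1 + 9*exp(7*a)/49


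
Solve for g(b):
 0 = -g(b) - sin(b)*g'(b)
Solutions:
 g(b) = C1*sqrt(cos(b) + 1)/sqrt(cos(b) - 1)


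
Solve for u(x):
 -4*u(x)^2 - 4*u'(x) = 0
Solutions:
 u(x) = 1/(C1 + x)


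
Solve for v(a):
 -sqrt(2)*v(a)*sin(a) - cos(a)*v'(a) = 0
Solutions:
 v(a) = C1*cos(a)^(sqrt(2))


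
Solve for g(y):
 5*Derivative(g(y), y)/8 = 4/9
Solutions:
 g(y) = C1 + 32*y/45


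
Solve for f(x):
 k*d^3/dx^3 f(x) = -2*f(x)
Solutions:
 f(x) = C1*exp(2^(1/3)*x*(-1/k)^(1/3)) + C2*exp(2^(1/3)*x*(-1/k)^(1/3)*(-1 + sqrt(3)*I)/2) + C3*exp(-2^(1/3)*x*(-1/k)^(1/3)*(1 + sqrt(3)*I)/2)


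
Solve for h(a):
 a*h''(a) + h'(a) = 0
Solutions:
 h(a) = C1 + C2*log(a)


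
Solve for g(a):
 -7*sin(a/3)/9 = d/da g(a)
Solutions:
 g(a) = C1 + 7*cos(a/3)/3


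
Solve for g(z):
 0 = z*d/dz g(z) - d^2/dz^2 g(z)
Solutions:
 g(z) = C1 + C2*erfi(sqrt(2)*z/2)


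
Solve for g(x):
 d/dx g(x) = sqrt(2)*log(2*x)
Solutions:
 g(x) = C1 + sqrt(2)*x*log(x) - sqrt(2)*x + sqrt(2)*x*log(2)


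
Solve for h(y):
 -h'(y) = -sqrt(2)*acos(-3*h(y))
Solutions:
 Integral(1/acos(-3*_y), (_y, h(y))) = C1 + sqrt(2)*y


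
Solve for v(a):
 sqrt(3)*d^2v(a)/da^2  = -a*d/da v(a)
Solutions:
 v(a) = C1 + C2*erf(sqrt(2)*3^(3/4)*a/6)


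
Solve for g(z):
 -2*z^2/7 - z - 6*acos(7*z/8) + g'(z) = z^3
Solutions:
 g(z) = C1 + z^4/4 + 2*z^3/21 + z^2/2 + 6*z*acos(7*z/8) - 6*sqrt(64 - 49*z^2)/7


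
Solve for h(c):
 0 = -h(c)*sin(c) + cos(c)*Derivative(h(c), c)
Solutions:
 h(c) = C1/cos(c)


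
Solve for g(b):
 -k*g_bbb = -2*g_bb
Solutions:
 g(b) = C1 + C2*b + C3*exp(2*b/k)


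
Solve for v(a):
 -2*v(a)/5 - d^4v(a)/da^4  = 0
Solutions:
 v(a) = (C1*sin(10^(3/4)*a/10) + C2*cos(10^(3/4)*a/10))*exp(-10^(3/4)*a/10) + (C3*sin(10^(3/4)*a/10) + C4*cos(10^(3/4)*a/10))*exp(10^(3/4)*a/10)


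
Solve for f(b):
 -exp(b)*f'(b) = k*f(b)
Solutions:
 f(b) = C1*exp(k*exp(-b))


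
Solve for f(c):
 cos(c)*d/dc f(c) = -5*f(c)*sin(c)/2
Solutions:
 f(c) = C1*cos(c)^(5/2)


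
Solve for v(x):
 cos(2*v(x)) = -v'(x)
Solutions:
 v(x) = -asin((C1 + exp(4*x))/(C1 - exp(4*x)))/2 + pi/2
 v(x) = asin((C1 + exp(4*x))/(C1 - exp(4*x)))/2


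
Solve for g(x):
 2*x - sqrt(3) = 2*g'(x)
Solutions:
 g(x) = C1 + x^2/2 - sqrt(3)*x/2


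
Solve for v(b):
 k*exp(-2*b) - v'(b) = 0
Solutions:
 v(b) = C1 - k*exp(-2*b)/2


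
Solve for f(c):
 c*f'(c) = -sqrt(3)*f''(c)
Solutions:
 f(c) = C1 + C2*erf(sqrt(2)*3^(3/4)*c/6)


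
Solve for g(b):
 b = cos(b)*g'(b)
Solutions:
 g(b) = C1 + Integral(b/cos(b), b)


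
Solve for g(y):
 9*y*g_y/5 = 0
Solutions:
 g(y) = C1


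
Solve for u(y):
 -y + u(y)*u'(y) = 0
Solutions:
 u(y) = -sqrt(C1 + y^2)
 u(y) = sqrt(C1 + y^2)


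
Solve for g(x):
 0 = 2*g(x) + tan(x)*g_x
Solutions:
 g(x) = C1/sin(x)^2


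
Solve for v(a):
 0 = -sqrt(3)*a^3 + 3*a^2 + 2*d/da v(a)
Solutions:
 v(a) = C1 + sqrt(3)*a^4/8 - a^3/2


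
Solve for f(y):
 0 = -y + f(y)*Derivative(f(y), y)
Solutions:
 f(y) = -sqrt(C1 + y^2)
 f(y) = sqrt(C1 + y^2)


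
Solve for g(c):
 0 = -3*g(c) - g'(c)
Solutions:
 g(c) = C1*exp(-3*c)


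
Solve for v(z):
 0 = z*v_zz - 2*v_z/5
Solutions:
 v(z) = C1 + C2*z^(7/5)


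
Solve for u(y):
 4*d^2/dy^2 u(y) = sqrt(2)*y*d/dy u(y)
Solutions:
 u(y) = C1 + C2*erfi(2^(3/4)*y/4)


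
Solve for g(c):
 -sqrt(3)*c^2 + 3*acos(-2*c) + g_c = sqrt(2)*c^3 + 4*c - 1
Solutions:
 g(c) = C1 + sqrt(2)*c^4/4 + sqrt(3)*c^3/3 + 2*c^2 - 3*c*acos(-2*c) - c - 3*sqrt(1 - 4*c^2)/2


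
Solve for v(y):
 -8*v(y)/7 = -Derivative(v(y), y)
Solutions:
 v(y) = C1*exp(8*y/7)


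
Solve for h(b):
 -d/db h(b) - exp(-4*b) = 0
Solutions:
 h(b) = C1 + exp(-4*b)/4


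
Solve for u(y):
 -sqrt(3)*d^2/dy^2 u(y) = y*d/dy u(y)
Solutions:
 u(y) = C1 + C2*erf(sqrt(2)*3^(3/4)*y/6)


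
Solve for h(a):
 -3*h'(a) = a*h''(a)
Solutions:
 h(a) = C1 + C2/a^2


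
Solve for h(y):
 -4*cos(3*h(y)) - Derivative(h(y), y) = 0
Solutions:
 h(y) = -asin((C1 + exp(24*y))/(C1 - exp(24*y)))/3 + pi/3
 h(y) = asin((C1 + exp(24*y))/(C1 - exp(24*y)))/3


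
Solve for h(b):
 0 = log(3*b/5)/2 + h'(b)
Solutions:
 h(b) = C1 - b*log(b)/2 - b*log(3)/2 + b/2 + b*log(5)/2


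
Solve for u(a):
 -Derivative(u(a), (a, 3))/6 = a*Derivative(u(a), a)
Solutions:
 u(a) = C1 + Integral(C2*airyai(-6^(1/3)*a) + C3*airybi(-6^(1/3)*a), a)


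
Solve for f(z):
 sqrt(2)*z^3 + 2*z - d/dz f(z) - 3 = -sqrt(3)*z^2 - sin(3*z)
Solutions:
 f(z) = C1 + sqrt(2)*z^4/4 + sqrt(3)*z^3/3 + z^2 - 3*z - cos(3*z)/3


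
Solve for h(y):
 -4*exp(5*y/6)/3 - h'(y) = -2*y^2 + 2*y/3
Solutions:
 h(y) = C1 + 2*y^3/3 - y^2/3 - 8*exp(5*y/6)/5


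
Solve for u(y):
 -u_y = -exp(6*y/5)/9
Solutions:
 u(y) = C1 + 5*exp(6*y/5)/54


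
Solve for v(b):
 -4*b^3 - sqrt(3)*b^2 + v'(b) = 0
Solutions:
 v(b) = C1 + b^4 + sqrt(3)*b^3/3


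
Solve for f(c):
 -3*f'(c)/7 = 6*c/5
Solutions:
 f(c) = C1 - 7*c^2/5


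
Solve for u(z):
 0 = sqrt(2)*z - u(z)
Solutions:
 u(z) = sqrt(2)*z


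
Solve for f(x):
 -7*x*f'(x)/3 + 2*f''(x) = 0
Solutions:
 f(x) = C1 + C2*erfi(sqrt(21)*x/6)


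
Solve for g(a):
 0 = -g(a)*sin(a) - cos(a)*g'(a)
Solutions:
 g(a) = C1*cos(a)


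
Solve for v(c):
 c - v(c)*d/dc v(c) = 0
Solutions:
 v(c) = -sqrt(C1 + c^2)
 v(c) = sqrt(C1 + c^2)


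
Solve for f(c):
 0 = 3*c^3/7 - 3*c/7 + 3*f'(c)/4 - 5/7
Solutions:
 f(c) = C1 - c^4/7 + 2*c^2/7 + 20*c/21


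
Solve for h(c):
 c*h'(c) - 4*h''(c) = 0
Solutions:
 h(c) = C1 + C2*erfi(sqrt(2)*c/4)


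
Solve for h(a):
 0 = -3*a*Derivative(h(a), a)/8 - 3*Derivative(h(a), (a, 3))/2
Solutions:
 h(a) = C1 + Integral(C2*airyai(-2^(1/3)*a/2) + C3*airybi(-2^(1/3)*a/2), a)


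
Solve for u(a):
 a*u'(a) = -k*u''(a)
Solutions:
 u(a) = C1 + C2*sqrt(k)*erf(sqrt(2)*a*sqrt(1/k)/2)


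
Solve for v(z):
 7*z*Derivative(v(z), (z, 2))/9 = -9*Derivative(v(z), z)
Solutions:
 v(z) = C1 + C2/z^(74/7)


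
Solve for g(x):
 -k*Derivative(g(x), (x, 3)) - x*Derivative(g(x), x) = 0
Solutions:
 g(x) = C1 + Integral(C2*airyai(x*(-1/k)^(1/3)) + C3*airybi(x*(-1/k)^(1/3)), x)


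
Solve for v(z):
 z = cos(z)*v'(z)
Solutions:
 v(z) = C1 + Integral(z/cos(z), z)


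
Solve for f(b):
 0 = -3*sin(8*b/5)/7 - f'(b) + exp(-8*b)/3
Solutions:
 f(b) = C1 + 15*cos(8*b/5)/56 - exp(-8*b)/24


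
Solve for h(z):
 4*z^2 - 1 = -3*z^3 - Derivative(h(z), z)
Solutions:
 h(z) = C1 - 3*z^4/4 - 4*z^3/3 + z


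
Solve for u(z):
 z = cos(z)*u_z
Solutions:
 u(z) = C1 + Integral(z/cos(z), z)


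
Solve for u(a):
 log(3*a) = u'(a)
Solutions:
 u(a) = C1 + a*log(a) - a + a*log(3)


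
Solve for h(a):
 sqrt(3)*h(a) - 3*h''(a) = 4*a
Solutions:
 h(a) = C1*exp(-3^(3/4)*a/3) + C2*exp(3^(3/4)*a/3) + 4*sqrt(3)*a/3


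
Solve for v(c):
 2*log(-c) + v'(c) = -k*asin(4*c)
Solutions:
 v(c) = C1 - 2*c*log(-c) + 2*c - k*(c*asin(4*c) + sqrt(1 - 16*c^2)/4)


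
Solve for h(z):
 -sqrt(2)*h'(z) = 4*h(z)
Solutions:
 h(z) = C1*exp(-2*sqrt(2)*z)


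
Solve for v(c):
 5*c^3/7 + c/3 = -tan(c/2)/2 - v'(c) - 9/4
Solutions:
 v(c) = C1 - 5*c^4/28 - c^2/6 - 9*c/4 + log(cos(c/2))


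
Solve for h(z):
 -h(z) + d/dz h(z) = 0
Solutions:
 h(z) = C1*exp(z)


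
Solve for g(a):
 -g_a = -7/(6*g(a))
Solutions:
 g(a) = -sqrt(C1 + 21*a)/3
 g(a) = sqrt(C1 + 21*a)/3


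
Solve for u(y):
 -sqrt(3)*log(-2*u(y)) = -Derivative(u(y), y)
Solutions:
 -sqrt(3)*Integral(1/(log(-_y) + log(2)), (_y, u(y)))/3 = C1 - y


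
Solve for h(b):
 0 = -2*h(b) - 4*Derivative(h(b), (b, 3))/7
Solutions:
 h(b) = C3*exp(-2^(2/3)*7^(1/3)*b/2) + (C1*sin(2^(2/3)*sqrt(3)*7^(1/3)*b/4) + C2*cos(2^(2/3)*sqrt(3)*7^(1/3)*b/4))*exp(2^(2/3)*7^(1/3)*b/4)


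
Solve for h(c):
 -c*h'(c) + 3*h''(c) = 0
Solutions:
 h(c) = C1 + C2*erfi(sqrt(6)*c/6)


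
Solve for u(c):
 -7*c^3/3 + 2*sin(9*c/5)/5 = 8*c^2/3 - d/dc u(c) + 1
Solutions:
 u(c) = C1 + 7*c^4/12 + 8*c^3/9 + c + 2*cos(9*c/5)/9


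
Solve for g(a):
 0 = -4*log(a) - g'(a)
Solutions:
 g(a) = C1 - 4*a*log(a) + 4*a


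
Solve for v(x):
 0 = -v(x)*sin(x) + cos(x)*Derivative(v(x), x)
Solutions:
 v(x) = C1/cos(x)


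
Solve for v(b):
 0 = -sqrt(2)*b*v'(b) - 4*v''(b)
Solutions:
 v(b) = C1 + C2*erf(2^(3/4)*b/4)


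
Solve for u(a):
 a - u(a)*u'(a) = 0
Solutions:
 u(a) = -sqrt(C1 + a^2)
 u(a) = sqrt(C1 + a^2)


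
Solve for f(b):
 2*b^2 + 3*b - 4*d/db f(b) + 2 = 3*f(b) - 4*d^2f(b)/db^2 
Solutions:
 f(b) = C1*exp(-b/2) + C2*exp(3*b/2) + 2*b^2/3 - 7*b/9 + 94/27


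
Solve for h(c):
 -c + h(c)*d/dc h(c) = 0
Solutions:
 h(c) = -sqrt(C1 + c^2)
 h(c) = sqrt(C1 + c^2)


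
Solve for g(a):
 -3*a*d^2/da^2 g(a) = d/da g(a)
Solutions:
 g(a) = C1 + C2*a^(2/3)


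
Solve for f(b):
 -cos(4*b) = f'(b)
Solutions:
 f(b) = C1 - sin(4*b)/4


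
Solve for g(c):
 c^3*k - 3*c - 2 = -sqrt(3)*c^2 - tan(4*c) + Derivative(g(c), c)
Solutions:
 g(c) = C1 + c^4*k/4 + sqrt(3)*c^3/3 - 3*c^2/2 - 2*c - log(cos(4*c))/4


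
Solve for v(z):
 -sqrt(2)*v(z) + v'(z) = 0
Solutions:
 v(z) = C1*exp(sqrt(2)*z)


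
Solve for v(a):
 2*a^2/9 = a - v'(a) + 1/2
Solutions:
 v(a) = C1 - 2*a^3/27 + a^2/2 + a/2


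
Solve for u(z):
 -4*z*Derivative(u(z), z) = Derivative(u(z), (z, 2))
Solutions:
 u(z) = C1 + C2*erf(sqrt(2)*z)


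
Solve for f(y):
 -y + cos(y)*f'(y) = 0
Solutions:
 f(y) = C1 + Integral(y/cos(y), y)


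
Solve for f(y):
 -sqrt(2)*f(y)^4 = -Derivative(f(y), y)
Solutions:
 f(y) = (-1/(C1 + 3*sqrt(2)*y))^(1/3)
 f(y) = (-1/(C1 + sqrt(2)*y))^(1/3)*(-3^(2/3) - 3*3^(1/6)*I)/6
 f(y) = (-1/(C1 + sqrt(2)*y))^(1/3)*(-3^(2/3) + 3*3^(1/6)*I)/6


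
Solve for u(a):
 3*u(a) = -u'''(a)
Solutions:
 u(a) = C3*exp(-3^(1/3)*a) + (C1*sin(3^(5/6)*a/2) + C2*cos(3^(5/6)*a/2))*exp(3^(1/3)*a/2)


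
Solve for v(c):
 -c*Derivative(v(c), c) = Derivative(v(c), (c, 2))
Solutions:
 v(c) = C1 + C2*erf(sqrt(2)*c/2)


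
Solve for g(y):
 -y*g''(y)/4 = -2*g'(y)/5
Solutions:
 g(y) = C1 + C2*y^(13/5)


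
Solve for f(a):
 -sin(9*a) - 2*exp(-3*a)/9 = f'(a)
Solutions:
 f(a) = C1 + cos(9*a)/9 + 2*exp(-3*a)/27


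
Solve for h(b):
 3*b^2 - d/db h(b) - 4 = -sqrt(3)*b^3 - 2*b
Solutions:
 h(b) = C1 + sqrt(3)*b^4/4 + b^3 + b^2 - 4*b


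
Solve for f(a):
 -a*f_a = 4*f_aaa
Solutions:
 f(a) = C1 + Integral(C2*airyai(-2^(1/3)*a/2) + C3*airybi(-2^(1/3)*a/2), a)


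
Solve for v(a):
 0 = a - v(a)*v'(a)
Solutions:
 v(a) = -sqrt(C1 + a^2)
 v(a) = sqrt(C1 + a^2)


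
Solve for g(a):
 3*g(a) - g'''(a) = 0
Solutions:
 g(a) = C3*exp(3^(1/3)*a) + (C1*sin(3^(5/6)*a/2) + C2*cos(3^(5/6)*a/2))*exp(-3^(1/3)*a/2)


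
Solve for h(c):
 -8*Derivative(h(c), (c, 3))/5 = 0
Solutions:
 h(c) = C1 + C2*c + C3*c^2


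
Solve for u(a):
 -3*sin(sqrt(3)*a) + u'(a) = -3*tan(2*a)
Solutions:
 u(a) = C1 + 3*log(cos(2*a))/2 - sqrt(3)*cos(sqrt(3)*a)


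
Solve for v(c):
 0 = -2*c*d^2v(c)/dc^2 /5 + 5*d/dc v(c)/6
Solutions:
 v(c) = C1 + C2*c^(37/12)


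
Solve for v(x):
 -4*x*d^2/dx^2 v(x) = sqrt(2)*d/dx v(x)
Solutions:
 v(x) = C1 + C2*x^(1 - sqrt(2)/4)


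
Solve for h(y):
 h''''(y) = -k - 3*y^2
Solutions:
 h(y) = C1 + C2*y + C3*y^2 + C4*y^3 - k*y^4/24 - y^6/120


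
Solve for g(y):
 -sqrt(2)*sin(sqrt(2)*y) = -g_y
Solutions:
 g(y) = C1 - cos(sqrt(2)*y)


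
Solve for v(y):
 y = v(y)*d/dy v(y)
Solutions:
 v(y) = -sqrt(C1 + y^2)
 v(y) = sqrt(C1 + y^2)


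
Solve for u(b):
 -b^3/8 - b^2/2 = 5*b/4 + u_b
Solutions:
 u(b) = C1 - b^4/32 - b^3/6 - 5*b^2/8


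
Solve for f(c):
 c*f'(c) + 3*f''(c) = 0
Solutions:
 f(c) = C1 + C2*erf(sqrt(6)*c/6)


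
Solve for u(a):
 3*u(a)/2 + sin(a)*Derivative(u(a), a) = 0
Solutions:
 u(a) = C1*(cos(a) + 1)^(3/4)/(cos(a) - 1)^(3/4)


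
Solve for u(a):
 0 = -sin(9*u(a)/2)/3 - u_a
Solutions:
 u(a) = -2*acos((-C1 - exp(3*a))/(C1 - exp(3*a)))/9 + 4*pi/9
 u(a) = 2*acos((-C1 - exp(3*a))/(C1 - exp(3*a)))/9


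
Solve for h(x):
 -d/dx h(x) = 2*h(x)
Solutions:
 h(x) = C1*exp(-2*x)


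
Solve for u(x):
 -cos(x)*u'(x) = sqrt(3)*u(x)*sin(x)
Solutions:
 u(x) = C1*cos(x)^(sqrt(3))


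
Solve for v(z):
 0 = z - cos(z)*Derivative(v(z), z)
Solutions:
 v(z) = C1 + Integral(z/cos(z), z)


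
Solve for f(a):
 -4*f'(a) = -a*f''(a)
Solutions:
 f(a) = C1 + C2*a^5


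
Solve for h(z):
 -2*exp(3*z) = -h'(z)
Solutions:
 h(z) = C1 + 2*exp(3*z)/3


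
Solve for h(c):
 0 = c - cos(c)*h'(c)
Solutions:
 h(c) = C1 + Integral(c/cos(c), c)


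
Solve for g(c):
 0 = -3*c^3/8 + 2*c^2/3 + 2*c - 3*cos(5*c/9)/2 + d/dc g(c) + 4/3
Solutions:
 g(c) = C1 + 3*c^4/32 - 2*c^3/9 - c^2 - 4*c/3 + 27*sin(5*c/9)/10


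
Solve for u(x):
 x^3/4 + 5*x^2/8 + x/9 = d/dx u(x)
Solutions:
 u(x) = C1 + x^4/16 + 5*x^3/24 + x^2/18


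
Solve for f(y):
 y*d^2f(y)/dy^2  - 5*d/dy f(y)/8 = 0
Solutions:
 f(y) = C1 + C2*y^(13/8)


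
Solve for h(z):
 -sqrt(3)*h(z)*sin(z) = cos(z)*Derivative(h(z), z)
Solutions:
 h(z) = C1*cos(z)^(sqrt(3))


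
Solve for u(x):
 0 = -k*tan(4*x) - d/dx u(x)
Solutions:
 u(x) = C1 + k*log(cos(4*x))/4


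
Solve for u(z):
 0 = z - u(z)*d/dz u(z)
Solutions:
 u(z) = -sqrt(C1 + z^2)
 u(z) = sqrt(C1 + z^2)


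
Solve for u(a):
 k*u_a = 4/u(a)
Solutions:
 u(a) = -sqrt(C1 + 8*a/k)
 u(a) = sqrt(C1 + 8*a/k)


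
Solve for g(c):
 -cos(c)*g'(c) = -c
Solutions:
 g(c) = C1 + Integral(c/cos(c), c)


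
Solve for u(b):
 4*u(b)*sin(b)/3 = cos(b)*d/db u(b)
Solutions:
 u(b) = C1/cos(b)^(4/3)


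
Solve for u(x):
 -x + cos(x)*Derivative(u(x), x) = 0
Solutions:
 u(x) = C1 + Integral(x/cos(x), x)


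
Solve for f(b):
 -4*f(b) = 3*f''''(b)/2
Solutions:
 f(b) = (C1*sin(2^(1/4)*3^(3/4)*b/3) + C2*cos(2^(1/4)*3^(3/4)*b/3))*exp(-2^(1/4)*3^(3/4)*b/3) + (C3*sin(2^(1/4)*3^(3/4)*b/3) + C4*cos(2^(1/4)*3^(3/4)*b/3))*exp(2^(1/4)*3^(3/4)*b/3)


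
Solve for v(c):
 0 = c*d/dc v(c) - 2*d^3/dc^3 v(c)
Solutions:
 v(c) = C1 + Integral(C2*airyai(2^(2/3)*c/2) + C3*airybi(2^(2/3)*c/2), c)


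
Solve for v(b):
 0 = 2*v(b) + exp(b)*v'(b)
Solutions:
 v(b) = C1*exp(2*exp(-b))


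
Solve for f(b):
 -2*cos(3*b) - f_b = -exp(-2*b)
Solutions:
 f(b) = C1 - 2*sin(3*b)/3 - exp(-2*b)/2


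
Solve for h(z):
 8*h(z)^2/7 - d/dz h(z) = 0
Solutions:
 h(z) = -7/(C1 + 8*z)


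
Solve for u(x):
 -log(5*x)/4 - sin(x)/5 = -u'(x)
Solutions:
 u(x) = C1 + x*log(x)/4 - x/4 + x*log(5)/4 - cos(x)/5


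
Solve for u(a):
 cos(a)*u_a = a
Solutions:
 u(a) = C1 + Integral(a/cos(a), a)


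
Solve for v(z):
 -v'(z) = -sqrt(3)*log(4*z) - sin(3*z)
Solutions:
 v(z) = C1 + sqrt(3)*z*(log(z) - 1) + 2*sqrt(3)*z*log(2) - cos(3*z)/3


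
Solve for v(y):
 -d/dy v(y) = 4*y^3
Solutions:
 v(y) = C1 - y^4


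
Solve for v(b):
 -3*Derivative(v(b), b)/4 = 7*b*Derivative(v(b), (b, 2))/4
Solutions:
 v(b) = C1 + C2*b^(4/7)


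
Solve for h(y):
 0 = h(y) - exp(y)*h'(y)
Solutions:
 h(y) = C1*exp(-exp(-y))


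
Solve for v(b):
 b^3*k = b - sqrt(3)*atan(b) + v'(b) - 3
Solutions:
 v(b) = C1 + b^4*k/4 - b^2/2 + 3*b + sqrt(3)*(b*atan(b) - log(b^2 + 1)/2)


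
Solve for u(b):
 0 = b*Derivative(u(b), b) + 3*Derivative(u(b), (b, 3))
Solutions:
 u(b) = C1 + Integral(C2*airyai(-3^(2/3)*b/3) + C3*airybi(-3^(2/3)*b/3), b)


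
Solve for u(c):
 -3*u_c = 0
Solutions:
 u(c) = C1


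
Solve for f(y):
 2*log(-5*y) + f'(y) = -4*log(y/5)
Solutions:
 f(y) = C1 - 6*y*log(y) + 2*y*(log(5) + 3 - I*pi)


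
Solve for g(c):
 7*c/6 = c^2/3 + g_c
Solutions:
 g(c) = C1 - c^3/9 + 7*c^2/12


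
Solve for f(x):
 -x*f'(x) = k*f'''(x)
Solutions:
 f(x) = C1 + Integral(C2*airyai(x*(-1/k)^(1/3)) + C3*airybi(x*(-1/k)^(1/3)), x)


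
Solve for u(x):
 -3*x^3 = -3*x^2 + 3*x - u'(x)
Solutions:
 u(x) = C1 + 3*x^4/4 - x^3 + 3*x^2/2


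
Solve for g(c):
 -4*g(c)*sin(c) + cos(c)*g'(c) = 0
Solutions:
 g(c) = C1/cos(c)^4


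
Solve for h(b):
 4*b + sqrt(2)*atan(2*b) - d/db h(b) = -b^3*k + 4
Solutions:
 h(b) = C1 + b^4*k/4 + 2*b^2 - 4*b + sqrt(2)*(b*atan(2*b) - log(4*b^2 + 1)/4)


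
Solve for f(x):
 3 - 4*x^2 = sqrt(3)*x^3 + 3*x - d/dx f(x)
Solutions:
 f(x) = C1 + sqrt(3)*x^4/4 + 4*x^3/3 + 3*x^2/2 - 3*x


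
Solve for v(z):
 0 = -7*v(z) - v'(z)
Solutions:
 v(z) = C1*exp(-7*z)


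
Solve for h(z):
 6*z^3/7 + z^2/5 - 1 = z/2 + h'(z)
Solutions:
 h(z) = C1 + 3*z^4/14 + z^3/15 - z^2/4 - z
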